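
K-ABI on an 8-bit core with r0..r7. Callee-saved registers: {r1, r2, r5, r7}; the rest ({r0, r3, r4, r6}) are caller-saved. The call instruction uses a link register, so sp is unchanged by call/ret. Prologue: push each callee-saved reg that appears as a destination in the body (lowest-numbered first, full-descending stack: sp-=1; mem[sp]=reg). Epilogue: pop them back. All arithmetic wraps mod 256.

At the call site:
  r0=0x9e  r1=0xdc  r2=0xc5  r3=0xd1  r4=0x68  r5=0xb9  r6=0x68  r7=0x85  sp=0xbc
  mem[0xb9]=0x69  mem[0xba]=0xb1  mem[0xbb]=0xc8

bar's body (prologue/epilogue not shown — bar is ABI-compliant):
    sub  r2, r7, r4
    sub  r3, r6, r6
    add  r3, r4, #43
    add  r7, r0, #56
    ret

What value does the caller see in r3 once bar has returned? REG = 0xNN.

REG = 0x93

prologue: push r2 -> mem[0xbb]=0xc5, sp=0xbb
prologue: push r7 -> mem[0xba]=0x85, sp=0xba
body[0] sub  r2, r7, r4 -> r2=0x1d
body[1] sub  r3, r6, r6 -> r3=0x00
body[2] add  r3, r4, #43 -> r3=0x93
body[3] add  r7, r0, #56 -> r7=0xd6
epilogue: pop r7=0x85, sp=0xbb
epilogue: pop r2=0xc5, sp=0xbc
r3 is caller-saved -> body value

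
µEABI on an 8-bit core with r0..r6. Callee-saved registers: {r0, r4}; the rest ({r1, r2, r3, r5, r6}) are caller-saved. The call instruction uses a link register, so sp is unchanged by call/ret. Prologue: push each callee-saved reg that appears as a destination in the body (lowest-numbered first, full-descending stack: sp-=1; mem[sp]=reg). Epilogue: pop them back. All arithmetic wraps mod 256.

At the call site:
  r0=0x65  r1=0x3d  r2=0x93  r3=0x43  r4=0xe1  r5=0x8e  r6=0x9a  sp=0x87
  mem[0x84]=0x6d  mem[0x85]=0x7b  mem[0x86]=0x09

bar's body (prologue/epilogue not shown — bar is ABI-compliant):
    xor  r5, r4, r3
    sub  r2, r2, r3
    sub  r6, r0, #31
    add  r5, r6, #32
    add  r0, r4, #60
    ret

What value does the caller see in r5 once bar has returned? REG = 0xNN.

REG = 0x66

prologue: push r0 → mem[0x86]=0x65, sp=0x86
body[0] xor  r5, r4, r3 → r5=0xa2
body[1] sub  r2, r2, r3 → r2=0x50
body[2] sub  r6, r0, #31 → r6=0x46
body[3] add  r5, r6, #32 → r5=0x66
body[4] add  r0, r4, #60 → r0=0x1d
epilogue: pop r0=0x65, sp=0x87
r5 is caller-saved → body value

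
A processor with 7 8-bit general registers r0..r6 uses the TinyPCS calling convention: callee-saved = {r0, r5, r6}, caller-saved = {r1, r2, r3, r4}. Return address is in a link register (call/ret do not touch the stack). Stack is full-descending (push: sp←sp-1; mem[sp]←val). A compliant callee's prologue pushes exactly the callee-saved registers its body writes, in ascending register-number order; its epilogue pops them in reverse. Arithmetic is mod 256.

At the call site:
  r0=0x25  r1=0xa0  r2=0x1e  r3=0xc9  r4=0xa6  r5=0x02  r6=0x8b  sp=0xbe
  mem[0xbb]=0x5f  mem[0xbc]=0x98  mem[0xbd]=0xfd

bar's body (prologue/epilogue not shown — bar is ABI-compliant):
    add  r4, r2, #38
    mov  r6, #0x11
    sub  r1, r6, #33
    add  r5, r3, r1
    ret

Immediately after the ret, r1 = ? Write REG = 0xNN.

prologue: push r5 → mem[0xbd]=0x02, sp=0xbd
prologue: push r6 → mem[0xbc]=0x8b, sp=0xbc
body[0] add  r4, r2, #38 → r4=0x44
body[1] mov  r6, #0x11 → r6=0x11
body[2] sub  r1, r6, #33 → r1=0xf0
body[3] add  r5, r3, r1 → r5=0xb9
epilogue: pop r6=0x8b, sp=0xbd
epilogue: pop r5=0x02, sp=0xbe
r1 is caller-saved → body value

REG = 0xf0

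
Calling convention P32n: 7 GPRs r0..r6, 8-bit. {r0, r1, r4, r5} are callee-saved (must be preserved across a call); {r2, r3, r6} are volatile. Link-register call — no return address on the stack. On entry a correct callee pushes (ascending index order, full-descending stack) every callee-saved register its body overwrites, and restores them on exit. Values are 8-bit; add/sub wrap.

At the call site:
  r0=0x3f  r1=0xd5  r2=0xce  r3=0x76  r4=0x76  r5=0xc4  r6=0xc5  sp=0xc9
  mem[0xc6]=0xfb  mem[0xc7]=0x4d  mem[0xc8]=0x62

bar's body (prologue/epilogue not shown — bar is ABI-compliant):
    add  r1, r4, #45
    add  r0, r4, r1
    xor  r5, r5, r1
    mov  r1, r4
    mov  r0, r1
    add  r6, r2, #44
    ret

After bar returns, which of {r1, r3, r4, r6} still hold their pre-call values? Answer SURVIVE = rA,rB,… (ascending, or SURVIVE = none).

SURVIVE = r1,r3,r4

prologue: push r0 -> mem[0xc8]=0x3f, sp=0xc8
prologue: push r1 -> mem[0xc7]=0xd5, sp=0xc7
prologue: push r5 -> mem[0xc6]=0xc4, sp=0xc6
body[0] add  r1, r4, #45 -> r1=0xa3
body[1] add  r0, r4, r1 -> r0=0x19
body[2] xor  r5, r5, r1 -> r5=0x67
body[3] mov  r1, r4 -> r1=0x76
body[4] mov  r0, r1 -> r0=0x76
body[5] add  r6, r2, #44 -> r6=0xfa
epilogue: pop r5=0xc4, sp=0xc7
epilogue: pop r1=0xd5, sp=0xc8
epilogue: pop r0=0x3f, sp=0xc9
r1: callee-saved, written=True
r3: caller-saved, written=False
r4: callee-saved, written=False
r6: caller-saved, written=True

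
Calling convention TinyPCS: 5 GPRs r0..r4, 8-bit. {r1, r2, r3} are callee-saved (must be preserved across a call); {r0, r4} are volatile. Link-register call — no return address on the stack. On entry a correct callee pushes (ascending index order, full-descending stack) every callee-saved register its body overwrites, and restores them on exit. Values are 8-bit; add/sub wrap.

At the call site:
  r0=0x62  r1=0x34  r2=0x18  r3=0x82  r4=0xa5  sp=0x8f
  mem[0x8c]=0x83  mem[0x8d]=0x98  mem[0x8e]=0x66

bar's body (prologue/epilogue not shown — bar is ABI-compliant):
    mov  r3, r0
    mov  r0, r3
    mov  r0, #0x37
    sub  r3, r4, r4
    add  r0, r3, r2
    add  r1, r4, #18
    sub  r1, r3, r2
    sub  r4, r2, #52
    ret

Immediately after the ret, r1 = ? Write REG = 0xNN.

REG = 0x34

prologue: push r1 → mem[0x8e]=0x34, sp=0x8e
prologue: push r3 → mem[0x8d]=0x82, sp=0x8d
body[0] mov  r3, r0 → r3=0x62
body[1] mov  r0, r3 → r0=0x62
body[2] mov  r0, #0x37 → r0=0x37
body[3] sub  r3, r4, r4 → r3=0x00
body[4] add  r0, r3, r2 → r0=0x18
body[5] add  r1, r4, #18 → r1=0xb7
body[6] sub  r1, r3, r2 → r1=0xe8
body[7] sub  r4, r2, #52 → r4=0xe4
epilogue: pop r3=0x82, sp=0x8e
epilogue: pop r1=0x34, sp=0x8f
r1 is callee-saved → restored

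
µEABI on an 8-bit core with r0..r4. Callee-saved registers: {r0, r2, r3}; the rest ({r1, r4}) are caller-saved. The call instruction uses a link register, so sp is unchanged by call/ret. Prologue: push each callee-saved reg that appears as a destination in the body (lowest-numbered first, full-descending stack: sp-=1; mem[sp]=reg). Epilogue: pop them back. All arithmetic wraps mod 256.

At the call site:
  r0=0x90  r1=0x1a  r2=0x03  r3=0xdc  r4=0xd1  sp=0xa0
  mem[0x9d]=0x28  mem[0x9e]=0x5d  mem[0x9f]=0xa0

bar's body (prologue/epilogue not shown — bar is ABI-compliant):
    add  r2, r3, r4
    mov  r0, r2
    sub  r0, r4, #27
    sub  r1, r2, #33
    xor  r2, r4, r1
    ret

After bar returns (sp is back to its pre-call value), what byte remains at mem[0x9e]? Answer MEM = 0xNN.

MEM = 0x03

prologue: push r0 -> mem[0x9f]=0x90, sp=0x9f
prologue: push r2 -> mem[0x9e]=0x03, sp=0x9e
body[0] add  r2, r3, r4 -> r2=0xad
body[1] mov  r0, r2 -> r0=0xad
body[2] sub  r0, r4, #27 -> r0=0xb6
body[3] sub  r1, r2, #33 -> r1=0x8c
body[4] xor  r2, r4, r1 -> r2=0x5d
epilogue: pop r2=0x03, sp=0x9f
epilogue: pop r0=0x90, sp=0xa0
prologue pushed ['r0', 'r2'] at ['0x9f', '0x9e']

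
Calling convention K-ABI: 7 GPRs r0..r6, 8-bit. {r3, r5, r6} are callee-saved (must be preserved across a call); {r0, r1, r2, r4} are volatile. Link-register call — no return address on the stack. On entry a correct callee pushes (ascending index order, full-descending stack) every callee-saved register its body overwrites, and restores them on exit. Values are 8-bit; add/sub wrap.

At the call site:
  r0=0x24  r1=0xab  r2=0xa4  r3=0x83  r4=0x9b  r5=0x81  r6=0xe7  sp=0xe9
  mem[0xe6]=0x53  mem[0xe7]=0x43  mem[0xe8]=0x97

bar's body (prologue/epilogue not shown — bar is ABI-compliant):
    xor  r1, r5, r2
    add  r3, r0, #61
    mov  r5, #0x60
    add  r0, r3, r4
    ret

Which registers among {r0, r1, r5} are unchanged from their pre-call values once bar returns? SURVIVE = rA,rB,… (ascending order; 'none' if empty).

SURVIVE = r5

prologue: push r3 → mem[0xe8]=0x83, sp=0xe8
prologue: push r5 → mem[0xe7]=0x81, sp=0xe7
body[0] xor  r1, r5, r2 → r1=0x25
body[1] add  r3, r0, #61 → r3=0x61
body[2] mov  r5, #0x60 → r5=0x60
body[3] add  r0, r3, r4 → r0=0xfc
epilogue: pop r5=0x81, sp=0xe8
epilogue: pop r3=0x83, sp=0xe9
r0: caller-saved, written=True
r1: caller-saved, written=True
r5: callee-saved, written=True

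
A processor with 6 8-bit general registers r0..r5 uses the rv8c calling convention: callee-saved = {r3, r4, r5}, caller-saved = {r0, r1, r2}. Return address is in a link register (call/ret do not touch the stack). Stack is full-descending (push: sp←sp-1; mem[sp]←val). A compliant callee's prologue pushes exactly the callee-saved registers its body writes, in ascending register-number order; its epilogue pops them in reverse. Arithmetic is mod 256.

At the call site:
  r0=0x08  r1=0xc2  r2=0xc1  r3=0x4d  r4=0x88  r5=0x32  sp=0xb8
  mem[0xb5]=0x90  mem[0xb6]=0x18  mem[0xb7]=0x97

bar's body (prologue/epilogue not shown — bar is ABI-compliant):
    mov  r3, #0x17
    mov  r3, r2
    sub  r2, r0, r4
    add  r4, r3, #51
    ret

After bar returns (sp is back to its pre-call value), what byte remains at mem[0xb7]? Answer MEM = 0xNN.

prologue: push r3 → mem[0xb7]=0x4d, sp=0xb7
prologue: push r4 → mem[0xb6]=0x88, sp=0xb6
body[0] mov  r3, #0x17 → r3=0x17
body[1] mov  r3, r2 → r3=0xc1
body[2] sub  r2, r0, r4 → r2=0x80
body[3] add  r4, r3, #51 → r4=0xf4
epilogue: pop r4=0x88, sp=0xb7
epilogue: pop r3=0x4d, sp=0xb8
prologue pushed ['r3', 'r4'] at ['0xb7', '0xb6']

MEM = 0x4d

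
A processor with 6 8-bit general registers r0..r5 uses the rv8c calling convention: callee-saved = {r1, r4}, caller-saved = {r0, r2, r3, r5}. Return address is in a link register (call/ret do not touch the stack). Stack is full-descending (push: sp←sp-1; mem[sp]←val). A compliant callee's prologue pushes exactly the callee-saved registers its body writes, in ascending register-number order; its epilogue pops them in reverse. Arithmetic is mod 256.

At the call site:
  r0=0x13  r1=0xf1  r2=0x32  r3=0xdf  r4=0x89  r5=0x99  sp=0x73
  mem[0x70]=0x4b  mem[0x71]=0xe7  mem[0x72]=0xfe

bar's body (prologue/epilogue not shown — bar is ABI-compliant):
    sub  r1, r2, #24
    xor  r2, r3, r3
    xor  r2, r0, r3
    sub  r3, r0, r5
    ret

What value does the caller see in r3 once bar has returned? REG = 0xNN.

prologue: push r1 -> mem[0x72]=0xf1, sp=0x72
body[0] sub  r1, r2, #24 -> r1=0x1a
body[1] xor  r2, r3, r3 -> r2=0x00
body[2] xor  r2, r0, r3 -> r2=0xcc
body[3] sub  r3, r0, r5 -> r3=0x7a
epilogue: pop r1=0xf1, sp=0x73
r3 is caller-saved -> body value

REG = 0x7a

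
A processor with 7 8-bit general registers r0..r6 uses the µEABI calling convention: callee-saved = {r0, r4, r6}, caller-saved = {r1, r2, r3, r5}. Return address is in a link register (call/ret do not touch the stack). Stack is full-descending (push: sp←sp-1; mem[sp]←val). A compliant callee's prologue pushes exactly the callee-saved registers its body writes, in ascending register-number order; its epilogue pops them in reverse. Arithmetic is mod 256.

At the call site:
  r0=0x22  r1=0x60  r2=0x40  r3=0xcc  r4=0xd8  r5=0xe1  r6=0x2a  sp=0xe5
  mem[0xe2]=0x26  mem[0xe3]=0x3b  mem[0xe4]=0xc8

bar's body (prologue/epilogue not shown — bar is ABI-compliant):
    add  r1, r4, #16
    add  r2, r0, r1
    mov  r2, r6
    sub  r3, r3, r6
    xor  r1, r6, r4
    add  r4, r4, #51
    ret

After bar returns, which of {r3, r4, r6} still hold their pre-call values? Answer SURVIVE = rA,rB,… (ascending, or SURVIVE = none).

prologue: push r4 -> mem[0xe4]=0xd8, sp=0xe4
body[0] add  r1, r4, #16 -> r1=0xe8
body[1] add  r2, r0, r1 -> r2=0x0a
body[2] mov  r2, r6 -> r2=0x2a
body[3] sub  r3, r3, r6 -> r3=0xa2
body[4] xor  r1, r6, r4 -> r1=0xf2
body[5] add  r4, r4, #51 -> r4=0x0b
epilogue: pop r4=0xd8, sp=0xe5
r3: caller-saved, written=True
r4: callee-saved, written=True
r6: callee-saved, written=False

SURVIVE = r4,r6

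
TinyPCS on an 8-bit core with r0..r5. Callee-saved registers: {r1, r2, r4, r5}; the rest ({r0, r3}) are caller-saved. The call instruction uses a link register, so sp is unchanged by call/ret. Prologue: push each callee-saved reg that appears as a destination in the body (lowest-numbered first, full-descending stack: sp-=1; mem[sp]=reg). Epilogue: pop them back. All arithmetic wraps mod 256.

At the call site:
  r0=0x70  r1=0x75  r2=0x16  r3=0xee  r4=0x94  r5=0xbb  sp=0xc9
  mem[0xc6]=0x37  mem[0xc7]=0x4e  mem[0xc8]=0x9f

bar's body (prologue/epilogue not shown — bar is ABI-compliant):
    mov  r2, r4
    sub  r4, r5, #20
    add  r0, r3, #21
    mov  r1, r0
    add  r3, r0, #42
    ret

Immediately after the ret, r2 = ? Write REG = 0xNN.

REG = 0x16

prologue: push r1 → mem[0xc8]=0x75, sp=0xc8
prologue: push r2 → mem[0xc7]=0x16, sp=0xc7
prologue: push r4 → mem[0xc6]=0x94, sp=0xc6
body[0] mov  r2, r4 → r2=0x94
body[1] sub  r4, r5, #20 → r4=0xa7
body[2] add  r0, r3, #21 → r0=0x03
body[3] mov  r1, r0 → r1=0x03
body[4] add  r3, r0, #42 → r3=0x2d
epilogue: pop r4=0x94, sp=0xc7
epilogue: pop r2=0x16, sp=0xc8
epilogue: pop r1=0x75, sp=0xc9
r2 is callee-saved → restored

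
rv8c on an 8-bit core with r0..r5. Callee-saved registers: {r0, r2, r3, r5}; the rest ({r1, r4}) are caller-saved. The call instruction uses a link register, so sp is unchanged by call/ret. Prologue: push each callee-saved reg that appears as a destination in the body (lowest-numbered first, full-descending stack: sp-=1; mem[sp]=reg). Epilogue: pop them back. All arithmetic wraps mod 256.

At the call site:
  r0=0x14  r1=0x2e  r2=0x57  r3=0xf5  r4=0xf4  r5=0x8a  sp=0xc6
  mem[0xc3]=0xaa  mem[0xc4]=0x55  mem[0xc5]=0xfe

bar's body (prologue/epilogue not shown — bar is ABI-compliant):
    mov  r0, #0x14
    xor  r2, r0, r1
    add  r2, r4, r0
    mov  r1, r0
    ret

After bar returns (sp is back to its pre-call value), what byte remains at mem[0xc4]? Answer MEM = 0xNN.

prologue: push r0 → mem[0xc5]=0x14, sp=0xc5
prologue: push r2 → mem[0xc4]=0x57, sp=0xc4
body[0] mov  r0, #0x14 → r0=0x14
body[1] xor  r2, r0, r1 → r2=0x3a
body[2] add  r2, r4, r0 → r2=0x08
body[3] mov  r1, r0 → r1=0x14
epilogue: pop r2=0x57, sp=0xc5
epilogue: pop r0=0x14, sp=0xc6
prologue pushed ['r0', 'r2'] at ['0xc5', '0xc4']

MEM = 0x57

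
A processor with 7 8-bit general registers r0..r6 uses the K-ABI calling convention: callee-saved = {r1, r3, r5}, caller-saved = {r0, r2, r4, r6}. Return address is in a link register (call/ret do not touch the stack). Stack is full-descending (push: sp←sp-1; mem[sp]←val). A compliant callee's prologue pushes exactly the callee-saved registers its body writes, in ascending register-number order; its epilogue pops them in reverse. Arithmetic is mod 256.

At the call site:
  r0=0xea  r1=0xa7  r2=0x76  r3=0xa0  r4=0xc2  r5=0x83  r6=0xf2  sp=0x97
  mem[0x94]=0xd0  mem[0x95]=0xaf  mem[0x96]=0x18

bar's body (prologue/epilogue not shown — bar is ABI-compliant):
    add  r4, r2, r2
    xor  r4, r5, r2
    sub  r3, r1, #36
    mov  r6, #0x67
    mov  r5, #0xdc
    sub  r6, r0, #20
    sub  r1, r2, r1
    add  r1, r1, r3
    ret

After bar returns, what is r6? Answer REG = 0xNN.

prologue: push r1 -> mem[0x96]=0xa7, sp=0x96
prologue: push r3 -> mem[0x95]=0xa0, sp=0x95
prologue: push r5 -> mem[0x94]=0x83, sp=0x94
body[0] add  r4, r2, r2 -> r4=0xec
body[1] xor  r4, r5, r2 -> r4=0xf5
body[2] sub  r3, r1, #36 -> r3=0x83
body[3] mov  r6, #0x67 -> r6=0x67
body[4] mov  r5, #0xdc -> r5=0xdc
body[5] sub  r6, r0, #20 -> r6=0xd6
body[6] sub  r1, r2, r1 -> r1=0xcf
body[7] add  r1, r1, r3 -> r1=0x52
epilogue: pop r5=0x83, sp=0x95
epilogue: pop r3=0xa0, sp=0x96
epilogue: pop r1=0xa7, sp=0x97
r6 is caller-saved -> body value

REG = 0xd6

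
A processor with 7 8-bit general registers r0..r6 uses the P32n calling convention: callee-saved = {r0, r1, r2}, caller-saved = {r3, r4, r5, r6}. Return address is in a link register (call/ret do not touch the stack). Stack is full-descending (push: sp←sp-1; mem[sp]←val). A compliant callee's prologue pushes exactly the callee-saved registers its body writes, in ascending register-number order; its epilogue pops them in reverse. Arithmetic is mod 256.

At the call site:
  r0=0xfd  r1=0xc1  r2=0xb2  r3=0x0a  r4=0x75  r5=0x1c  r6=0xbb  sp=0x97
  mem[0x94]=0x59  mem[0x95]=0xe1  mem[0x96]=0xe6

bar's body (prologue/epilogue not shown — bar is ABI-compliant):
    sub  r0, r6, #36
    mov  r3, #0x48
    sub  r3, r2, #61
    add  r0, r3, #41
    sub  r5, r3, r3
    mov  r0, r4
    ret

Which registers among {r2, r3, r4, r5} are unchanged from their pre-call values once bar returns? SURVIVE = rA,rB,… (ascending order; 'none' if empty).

SURVIVE = r2,r4

prologue: push r0 -> mem[0x96]=0xfd, sp=0x96
body[0] sub  r0, r6, #36 -> r0=0x97
body[1] mov  r3, #0x48 -> r3=0x48
body[2] sub  r3, r2, #61 -> r3=0x75
body[3] add  r0, r3, #41 -> r0=0x9e
body[4] sub  r5, r3, r3 -> r5=0x00
body[5] mov  r0, r4 -> r0=0x75
epilogue: pop r0=0xfd, sp=0x97
r2: callee-saved, written=False
r3: caller-saved, written=True
r4: caller-saved, written=False
r5: caller-saved, written=True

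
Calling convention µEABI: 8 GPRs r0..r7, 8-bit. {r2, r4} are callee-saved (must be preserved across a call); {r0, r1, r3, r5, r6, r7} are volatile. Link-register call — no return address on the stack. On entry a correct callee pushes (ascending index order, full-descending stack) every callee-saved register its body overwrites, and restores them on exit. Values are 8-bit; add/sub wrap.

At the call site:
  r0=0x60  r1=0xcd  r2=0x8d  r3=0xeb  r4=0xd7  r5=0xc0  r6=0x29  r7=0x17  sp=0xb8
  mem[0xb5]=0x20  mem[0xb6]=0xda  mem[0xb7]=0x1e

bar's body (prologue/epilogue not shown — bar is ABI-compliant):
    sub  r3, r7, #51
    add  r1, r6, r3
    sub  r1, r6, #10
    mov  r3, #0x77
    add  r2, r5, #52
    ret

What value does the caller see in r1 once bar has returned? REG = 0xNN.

REG = 0x1f

prologue: push r2 -> mem[0xb7]=0x8d, sp=0xb7
body[0] sub  r3, r7, #51 -> r3=0xe4
body[1] add  r1, r6, r3 -> r1=0x0d
body[2] sub  r1, r6, #10 -> r1=0x1f
body[3] mov  r3, #0x77 -> r3=0x77
body[4] add  r2, r5, #52 -> r2=0xf4
epilogue: pop r2=0x8d, sp=0xb8
r1 is caller-saved -> body value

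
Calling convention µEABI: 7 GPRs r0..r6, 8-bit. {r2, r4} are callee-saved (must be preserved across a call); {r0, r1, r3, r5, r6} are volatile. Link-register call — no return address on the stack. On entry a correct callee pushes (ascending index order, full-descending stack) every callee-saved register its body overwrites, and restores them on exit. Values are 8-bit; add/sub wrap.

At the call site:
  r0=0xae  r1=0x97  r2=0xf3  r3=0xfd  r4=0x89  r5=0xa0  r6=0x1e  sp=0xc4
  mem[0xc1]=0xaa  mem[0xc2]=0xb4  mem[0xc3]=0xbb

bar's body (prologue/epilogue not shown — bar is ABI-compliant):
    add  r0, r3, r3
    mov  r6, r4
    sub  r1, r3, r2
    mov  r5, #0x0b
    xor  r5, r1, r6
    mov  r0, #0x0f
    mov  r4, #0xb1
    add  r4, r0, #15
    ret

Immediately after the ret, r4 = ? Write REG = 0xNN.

prologue: push r4 -> mem[0xc3]=0x89, sp=0xc3
body[0] add  r0, r3, r3 -> r0=0xfa
body[1] mov  r6, r4 -> r6=0x89
body[2] sub  r1, r3, r2 -> r1=0x0a
body[3] mov  r5, #0x0b -> r5=0x0b
body[4] xor  r5, r1, r6 -> r5=0x83
body[5] mov  r0, #0x0f -> r0=0x0f
body[6] mov  r4, #0xb1 -> r4=0xb1
body[7] add  r4, r0, #15 -> r4=0x1e
epilogue: pop r4=0x89, sp=0xc4
r4 is callee-saved -> restored

REG = 0x89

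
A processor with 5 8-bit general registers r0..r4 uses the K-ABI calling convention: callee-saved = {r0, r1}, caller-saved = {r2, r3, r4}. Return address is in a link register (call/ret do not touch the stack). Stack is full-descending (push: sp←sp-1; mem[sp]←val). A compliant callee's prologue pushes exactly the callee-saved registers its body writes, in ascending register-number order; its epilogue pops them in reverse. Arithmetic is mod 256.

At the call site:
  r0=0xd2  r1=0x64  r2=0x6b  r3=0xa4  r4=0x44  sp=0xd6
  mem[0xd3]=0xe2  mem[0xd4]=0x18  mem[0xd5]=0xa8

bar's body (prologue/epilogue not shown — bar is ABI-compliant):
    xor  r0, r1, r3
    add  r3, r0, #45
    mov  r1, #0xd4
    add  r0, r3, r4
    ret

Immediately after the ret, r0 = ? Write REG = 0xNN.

REG = 0xd2

prologue: push r0 -> mem[0xd5]=0xd2, sp=0xd5
prologue: push r1 -> mem[0xd4]=0x64, sp=0xd4
body[0] xor  r0, r1, r3 -> r0=0xc0
body[1] add  r3, r0, #45 -> r3=0xed
body[2] mov  r1, #0xd4 -> r1=0xd4
body[3] add  r0, r3, r4 -> r0=0x31
epilogue: pop r1=0x64, sp=0xd5
epilogue: pop r0=0xd2, sp=0xd6
r0 is callee-saved -> restored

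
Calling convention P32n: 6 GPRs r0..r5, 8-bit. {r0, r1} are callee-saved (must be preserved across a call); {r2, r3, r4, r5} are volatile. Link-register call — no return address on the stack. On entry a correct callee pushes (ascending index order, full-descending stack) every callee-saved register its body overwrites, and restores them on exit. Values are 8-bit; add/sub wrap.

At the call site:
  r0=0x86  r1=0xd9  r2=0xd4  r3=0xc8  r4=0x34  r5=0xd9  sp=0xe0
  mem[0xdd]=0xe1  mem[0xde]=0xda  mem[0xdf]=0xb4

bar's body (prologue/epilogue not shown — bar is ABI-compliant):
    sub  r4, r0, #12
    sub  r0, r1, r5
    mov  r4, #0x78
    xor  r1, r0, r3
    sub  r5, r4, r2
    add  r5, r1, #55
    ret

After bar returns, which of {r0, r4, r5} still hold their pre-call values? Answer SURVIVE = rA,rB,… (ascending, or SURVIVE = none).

prologue: push r0 -> mem[0xdf]=0x86, sp=0xdf
prologue: push r1 -> mem[0xde]=0xd9, sp=0xde
body[0] sub  r4, r0, #12 -> r4=0x7a
body[1] sub  r0, r1, r5 -> r0=0x00
body[2] mov  r4, #0x78 -> r4=0x78
body[3] xor  r1, r0, r3 -> r1=0xc8
body[4] sub  r5, r4, r2 -> r5=0xa4
body[5] add  r5, r1, #55 -> r5=0xff
epilogue: pop r1=0xd9, sp=0xdf
epilogue: pop r0=0x86, sp=0xe0
r0: callee-saved, written=True
r4: caller-saved, written=True
r5: caller-saved, written=True

SURVIVE = r0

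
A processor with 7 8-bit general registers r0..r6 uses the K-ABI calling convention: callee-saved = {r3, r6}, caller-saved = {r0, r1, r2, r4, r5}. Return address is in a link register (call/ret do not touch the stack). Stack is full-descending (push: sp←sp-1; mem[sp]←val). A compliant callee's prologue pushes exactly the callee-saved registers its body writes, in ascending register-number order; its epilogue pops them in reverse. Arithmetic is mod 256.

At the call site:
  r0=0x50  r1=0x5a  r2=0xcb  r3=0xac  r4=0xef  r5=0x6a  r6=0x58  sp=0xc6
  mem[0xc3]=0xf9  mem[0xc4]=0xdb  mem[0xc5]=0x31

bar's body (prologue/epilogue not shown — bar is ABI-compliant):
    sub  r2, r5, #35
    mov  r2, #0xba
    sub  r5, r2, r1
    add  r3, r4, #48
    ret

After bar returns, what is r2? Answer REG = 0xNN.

prologue: push r3 → mem[0xc5]=0xac, sp=0xc5
body[0] sub  r2, r5, #35 → r2=0x47
body[1] mov  r2, #0xba → r2=0xba
body[2] sub  r5, r2, r1 → r5=0x60
body[3] add  r3, r4, #48 → r3=0x1f
epilogue: pop r3=0xac, sp=0xc6
r2 is caller-saved → body value

REG = 0xba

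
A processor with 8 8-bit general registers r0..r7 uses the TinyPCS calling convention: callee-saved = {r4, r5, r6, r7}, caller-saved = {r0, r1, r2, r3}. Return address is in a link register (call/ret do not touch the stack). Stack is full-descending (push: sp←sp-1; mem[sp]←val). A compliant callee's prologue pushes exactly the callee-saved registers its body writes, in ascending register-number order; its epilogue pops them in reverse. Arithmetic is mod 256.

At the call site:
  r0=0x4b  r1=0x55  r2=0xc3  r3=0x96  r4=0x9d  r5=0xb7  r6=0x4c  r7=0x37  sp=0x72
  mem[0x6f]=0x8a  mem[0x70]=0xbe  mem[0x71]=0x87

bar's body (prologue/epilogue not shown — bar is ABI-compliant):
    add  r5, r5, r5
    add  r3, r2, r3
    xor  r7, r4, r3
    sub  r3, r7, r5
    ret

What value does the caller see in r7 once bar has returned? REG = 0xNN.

REG = 0x37

prologue: push r5 → mem[0x71]=0xb7, sp=0x71
prologue: push r7 → mem[0x70]=0x37, sp=0x70
body[0] add  r5, r5, r5 → r5=0x6e
body[1] add  r3, r2, r3 → r3=0x59
body[2] xor  r7, r4, r3 → r7=0xc4
body[3] sub  r3, r7, r5 → r3=0x56
epilogue: pop r7=0x37, sp=0x71
epilogue: pop r5=0xb7, sp=0x72
r7 is callee-saved → restored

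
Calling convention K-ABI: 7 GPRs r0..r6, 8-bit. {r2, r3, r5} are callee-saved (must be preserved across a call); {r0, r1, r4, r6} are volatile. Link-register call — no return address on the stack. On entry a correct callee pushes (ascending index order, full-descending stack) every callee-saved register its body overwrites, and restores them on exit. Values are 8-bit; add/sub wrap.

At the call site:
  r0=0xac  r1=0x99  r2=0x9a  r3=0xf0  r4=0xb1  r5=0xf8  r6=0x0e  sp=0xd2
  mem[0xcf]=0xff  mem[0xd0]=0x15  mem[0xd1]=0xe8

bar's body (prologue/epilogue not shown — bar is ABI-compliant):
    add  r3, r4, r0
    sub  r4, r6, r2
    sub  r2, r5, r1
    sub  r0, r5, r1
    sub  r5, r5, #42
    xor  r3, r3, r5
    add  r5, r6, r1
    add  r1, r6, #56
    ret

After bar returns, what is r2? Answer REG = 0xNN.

REG = 0x9a

prologue: push r2 -> mem[0xd1]=0x9a, sp=0xd1
prologue: push r3 -> mem[0xd0]=0xf0, sp=0xd0
prologue: push r5 -> mem[0xcf]=0xf8, sp=0xcf
body[0] add  r3, r4, r0 -> r3=0x5d
body[1] sub  r4, r6, r2 -> r4=0x74
body[2] sub  r2, r5, r1 -> r2=0x5f
body[3] sub  r0, r5, r1 -> r0=0x5f
body[4] sub  r5, r5, #42 -> r5=0xce
body[5] xor  r3, r3, r5 -> r3=0x93
body[6] add  r5, r6, r1 -> r5=0xa7
body[7] add  r1, r6, #56 -> r1=0x46
epilogue: pop r5=0xf8, sp=0xd0
epilogue: pop r3=0xf0, sp=0xd1
epilogue: pop r2=0x9a, sp=0xd2
r2 is callee-saved -> restored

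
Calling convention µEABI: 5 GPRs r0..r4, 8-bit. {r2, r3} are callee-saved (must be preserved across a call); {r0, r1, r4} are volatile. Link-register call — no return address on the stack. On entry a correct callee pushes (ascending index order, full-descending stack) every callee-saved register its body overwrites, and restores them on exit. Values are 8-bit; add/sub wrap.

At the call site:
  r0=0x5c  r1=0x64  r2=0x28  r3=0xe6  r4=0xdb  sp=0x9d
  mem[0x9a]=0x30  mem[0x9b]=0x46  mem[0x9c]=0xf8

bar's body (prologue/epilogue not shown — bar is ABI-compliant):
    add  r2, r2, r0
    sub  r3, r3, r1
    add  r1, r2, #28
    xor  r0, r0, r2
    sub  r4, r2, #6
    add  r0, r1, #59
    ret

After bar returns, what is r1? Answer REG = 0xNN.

REG = 0xa0

prologue: push r2 -> mem[0x9c]=0x28, sp=0x9c
prologue: push r3 -> mem[0x9b]=0xe6, sp=0x9b
body[0] add  r2, r2, r0 -> r2=0x84
body[1] sub  r3, r3, r1 -> r3=0x82
body[2] add  r1, r2, #28 -> r1=0xa0
body[3] xor  r0, r0, r2 -> r0=0xd8
body[4] sub  r4, r2, #6 -> r4=0x7e
body[5] add  r0, r1, #59 -> r0=0xdb
epilogue: pop r3=0xe6, sp=0x9c
epilogue: pop r2=0x28, sp=0x9d
r1 is caller-saved -> body value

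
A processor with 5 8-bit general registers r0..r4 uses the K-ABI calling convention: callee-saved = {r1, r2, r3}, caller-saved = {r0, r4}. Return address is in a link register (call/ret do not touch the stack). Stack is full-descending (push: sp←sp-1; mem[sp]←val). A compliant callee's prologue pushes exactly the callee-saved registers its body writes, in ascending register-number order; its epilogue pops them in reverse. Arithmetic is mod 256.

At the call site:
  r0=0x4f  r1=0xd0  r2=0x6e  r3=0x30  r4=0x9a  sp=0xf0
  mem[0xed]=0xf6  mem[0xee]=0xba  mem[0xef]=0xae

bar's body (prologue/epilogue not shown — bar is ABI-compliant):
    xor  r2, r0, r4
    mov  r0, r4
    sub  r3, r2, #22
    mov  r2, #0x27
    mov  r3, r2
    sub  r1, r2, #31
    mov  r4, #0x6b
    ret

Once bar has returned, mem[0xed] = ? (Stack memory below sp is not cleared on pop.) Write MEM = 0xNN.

MEM = 0x30

prologue: push r1 -> mem[0xef]=0xd0, sp=0xef
prologue: push r2 -> mem[0xee]=0x6e, sp=0xee
prologue: push r3 -> mem[0xed]=0x30, sp=0xed
body[0] xor  r2, r0, r4 -> r2=0xd5
body[1] mov  r0, r4 -> r0=0x9a
body[2] sub  r3, r2, #22 -> r3=0xbf
body[3] mov  r2, #0x27 -> r2=0x27
body[4] mov  r3, r2 -> r3=0x27
body[5] sub  r1, r2, #31 -> r1=0x08
body[6] mov  r4, #0x6b -> r4=0x6b
epilogue: pop r3=0x30, sp=0xee
epilogue: pop r2=0x6e, sp=0xef
epilogue: pop r1=0xd0, sp=0xf0
prologue pushed ['r1', 'r2', 'r3'] at ['0xef', '0xee', '0xed']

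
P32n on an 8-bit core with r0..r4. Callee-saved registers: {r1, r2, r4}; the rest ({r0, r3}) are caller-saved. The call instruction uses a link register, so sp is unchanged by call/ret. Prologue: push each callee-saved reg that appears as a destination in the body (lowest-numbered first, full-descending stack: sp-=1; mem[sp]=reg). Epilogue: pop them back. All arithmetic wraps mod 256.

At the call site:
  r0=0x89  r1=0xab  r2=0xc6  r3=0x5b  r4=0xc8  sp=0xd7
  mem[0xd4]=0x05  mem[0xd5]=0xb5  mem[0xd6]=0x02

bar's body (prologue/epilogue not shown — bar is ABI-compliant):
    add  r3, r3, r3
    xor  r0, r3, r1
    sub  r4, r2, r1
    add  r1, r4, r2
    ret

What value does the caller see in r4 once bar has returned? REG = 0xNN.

prologue: push r1 → mem[0xd6]=0xab, sp=0xd6
prologue: push r4 → mem[0xd5]=0xc8, sp=0xd5
body[0] add  r3, r3, r3 → r3=0xb6
body[1] xor  r0, r3, r1 → r0=0x1d
body[2] sub  r4, r2, r1 → r4=0x1b
body[3] add  r1, r4, r2 → r1=0xe1
epilogue: pop r4=0xc8, sp=0xd6
epilogue: pop r1=0xab, sp=0xd7
r4 is callee-saved → restored

REG = 0xc8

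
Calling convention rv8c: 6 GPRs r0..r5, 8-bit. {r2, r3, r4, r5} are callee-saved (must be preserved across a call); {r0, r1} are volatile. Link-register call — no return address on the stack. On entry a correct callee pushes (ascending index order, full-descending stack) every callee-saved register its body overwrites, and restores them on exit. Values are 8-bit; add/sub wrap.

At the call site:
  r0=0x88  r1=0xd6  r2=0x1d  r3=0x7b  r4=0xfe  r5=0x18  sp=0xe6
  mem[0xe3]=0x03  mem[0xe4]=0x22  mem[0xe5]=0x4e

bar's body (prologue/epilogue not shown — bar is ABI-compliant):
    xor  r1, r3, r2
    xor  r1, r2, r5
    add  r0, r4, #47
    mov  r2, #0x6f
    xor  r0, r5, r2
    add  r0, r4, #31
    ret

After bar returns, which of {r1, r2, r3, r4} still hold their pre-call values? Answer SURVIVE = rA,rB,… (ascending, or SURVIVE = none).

SURVIVE = r2,r3,r4

prologue: push r2 → mem[0xe5]=0x1d, sp=0xe5
body[0] xor  r1, r3, r2 → r1=0x66
body[1] xor  r1, r2, r5 → r1=0x05
body[2] add  r0, r4, #47 → r0=0x2d
body[3] mov  r2, #0x6f → r2=0x6f
body[4] xor  r0, r5, r2 → r0=0x77
body[5] add  r0, r4, #31 → r0=0x1d
epilogue: pop r2=0x1d, sp=0xe6
r1: caller-saved, written=True
r2: callee-saved, written=True
r3: callee-saved, written=False
r4: callee-saved, written=False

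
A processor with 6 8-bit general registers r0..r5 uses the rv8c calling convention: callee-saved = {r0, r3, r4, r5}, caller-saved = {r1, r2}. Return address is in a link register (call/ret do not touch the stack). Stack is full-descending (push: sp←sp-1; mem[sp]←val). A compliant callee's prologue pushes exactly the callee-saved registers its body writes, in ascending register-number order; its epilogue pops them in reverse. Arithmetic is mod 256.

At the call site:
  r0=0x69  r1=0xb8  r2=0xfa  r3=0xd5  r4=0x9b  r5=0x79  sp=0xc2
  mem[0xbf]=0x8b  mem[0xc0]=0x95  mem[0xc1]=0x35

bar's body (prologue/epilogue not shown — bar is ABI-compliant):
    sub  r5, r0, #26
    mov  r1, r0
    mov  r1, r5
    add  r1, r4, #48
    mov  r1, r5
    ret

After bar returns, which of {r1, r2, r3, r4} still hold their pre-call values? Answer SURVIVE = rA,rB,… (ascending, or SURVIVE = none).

prologue: push r5 -> mem[0xc1]=0x79, sp=0xc1
body[0] sub  r5, r0, #26 -> r5=0x4f
body[1] mov  r1, r0 -> r1=0x69
body[2] mov  r1, r5 -> r1=0x4f
body[3] add  r1, r4, #48 -> r1=0xcb
body[4] mov  r1, r5 -> r1=0x4f
epilogue: pop r5=0x79, sp=0xc2
r1: caller-saved, written=True
r2: caller-saved, written=False
r3: callee-saved, written=False
r4: callee-saved, written=False

SURVIVE = r2,r3,r4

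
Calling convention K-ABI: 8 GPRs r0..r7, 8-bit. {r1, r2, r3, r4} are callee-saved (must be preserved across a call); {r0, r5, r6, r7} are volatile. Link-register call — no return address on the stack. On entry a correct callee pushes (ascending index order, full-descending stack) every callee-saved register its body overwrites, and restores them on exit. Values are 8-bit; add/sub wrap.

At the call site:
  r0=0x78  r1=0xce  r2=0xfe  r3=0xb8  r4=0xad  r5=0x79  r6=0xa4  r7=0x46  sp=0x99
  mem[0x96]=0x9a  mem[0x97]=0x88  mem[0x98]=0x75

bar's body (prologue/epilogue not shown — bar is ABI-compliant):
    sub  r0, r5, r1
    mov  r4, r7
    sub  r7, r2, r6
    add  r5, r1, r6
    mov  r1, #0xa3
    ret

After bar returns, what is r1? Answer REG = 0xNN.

prologue: push r1 -> mem[0x98]=0xce, sp=0x98
prologue: push r4 -> mem[0x97]=0xad, sp=0x97
body[0] sub  r0, r5, r1 -> r0=0xab
body[1] mov  r4, r7 -> r4=0x46
body[2] sub  r7, r2, r6 -> r7=0x5a
body[3] add  r5, r1, r6 -> r5=0x72
body[4] mov  r1, #0xa3 -> r1=0xa3
epilogue: pop r4=0xad, sp=0x98
epilogue: pop r1=0xce, sp=0x99
r1 is callee-saved -> restored

REG = 0xce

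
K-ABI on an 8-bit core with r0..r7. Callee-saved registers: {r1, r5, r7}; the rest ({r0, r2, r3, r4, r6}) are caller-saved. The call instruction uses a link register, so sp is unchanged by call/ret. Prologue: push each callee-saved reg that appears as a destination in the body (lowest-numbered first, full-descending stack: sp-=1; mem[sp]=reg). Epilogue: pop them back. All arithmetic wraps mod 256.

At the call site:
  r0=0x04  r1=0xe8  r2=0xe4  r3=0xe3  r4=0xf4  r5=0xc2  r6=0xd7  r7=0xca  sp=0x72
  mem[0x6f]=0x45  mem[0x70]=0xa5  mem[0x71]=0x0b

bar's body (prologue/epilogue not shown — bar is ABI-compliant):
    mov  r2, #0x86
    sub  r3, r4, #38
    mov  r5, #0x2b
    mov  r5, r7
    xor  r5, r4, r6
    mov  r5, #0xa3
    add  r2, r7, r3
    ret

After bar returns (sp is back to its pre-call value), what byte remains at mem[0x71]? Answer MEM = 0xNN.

MEM = 0xc2

prologue: push r5 → mem[0x71]=0xc2, sp=0x71
body[0] mov  r2, #0x86 → r2=0x86
body[1] sub  r3, r4, #38 → r3=0xce
body[2] mov  r5, #0x2b → r5=0x2b
body[3] mov  r5, r7 → r5=0xca
body[4] xor  r5, r4, r6 → r5=0x23
body[5] mov  r5, #0xa3 → r5=0xa3
body[6] add  r2, r7, r3 → r2=0x98
epilogue: pop r5=0xc2, sp=0x72
prologue pushed ['r5'] at ['0x71']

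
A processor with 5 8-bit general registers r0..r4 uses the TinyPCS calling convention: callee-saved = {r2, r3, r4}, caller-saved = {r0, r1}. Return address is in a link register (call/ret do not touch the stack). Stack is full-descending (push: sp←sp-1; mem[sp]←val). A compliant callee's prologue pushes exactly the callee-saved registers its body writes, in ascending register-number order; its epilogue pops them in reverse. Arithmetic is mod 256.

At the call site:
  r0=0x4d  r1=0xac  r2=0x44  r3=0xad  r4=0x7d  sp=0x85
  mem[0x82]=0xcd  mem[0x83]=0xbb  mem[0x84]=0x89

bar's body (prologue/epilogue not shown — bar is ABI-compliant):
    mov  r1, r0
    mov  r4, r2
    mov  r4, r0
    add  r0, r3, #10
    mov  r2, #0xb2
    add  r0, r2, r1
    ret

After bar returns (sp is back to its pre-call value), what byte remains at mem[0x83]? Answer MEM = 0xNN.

MEM = 0x7d

prologue: push r2 → mem[0x84]=0x44, sp=0x84
prologue: push r4 → mem[0x83]=0x7d, sp=0x83
body[0] mov  r1, r0 → r1=0x4d
body[1] mov  r4, r2 → r4=0x44
body[2] mov  r4, r0 → r4=0x4d
body[3] add  r0, r3, #10 → r0=0xb7
body[4] mov  r2, #0xb2 → r2=0xb2
body[5] add  r0, r2, r1 → r0=0xff
epilogue: pop r4=0x7d, sp=0x84
epilogue: pop r2=0x44, sp=0x85
prologue pushed ['r2', 'r4'] at ['0x84', '0x83']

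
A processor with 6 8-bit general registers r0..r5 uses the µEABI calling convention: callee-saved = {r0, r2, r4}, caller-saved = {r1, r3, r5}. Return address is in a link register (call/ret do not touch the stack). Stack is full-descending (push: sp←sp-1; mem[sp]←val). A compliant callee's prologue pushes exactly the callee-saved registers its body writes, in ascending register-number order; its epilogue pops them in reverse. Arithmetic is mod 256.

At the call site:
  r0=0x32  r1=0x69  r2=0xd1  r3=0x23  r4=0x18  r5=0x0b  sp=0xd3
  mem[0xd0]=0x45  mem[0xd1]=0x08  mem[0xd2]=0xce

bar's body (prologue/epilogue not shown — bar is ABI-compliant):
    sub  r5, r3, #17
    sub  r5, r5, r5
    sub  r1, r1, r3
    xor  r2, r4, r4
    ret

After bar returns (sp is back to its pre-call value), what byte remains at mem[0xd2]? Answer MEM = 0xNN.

prologue: push r2 -> mem[0xd2]=0xd1, sp=0xd2
body[0] sub  r5, r3, #17 -> r5=0x12
body[1] sub  r5, r5, r5 -> r5=0x00
body[2] sub  r1, r1, r3 -> r1=0x46
body[3] xor  r2, r4, r4 -> r2=0x00
epilogue: pop r2=0xd1, sp=0xd3
prologue pushed ['r2'] at ['0xd2']

MEM = 0xd1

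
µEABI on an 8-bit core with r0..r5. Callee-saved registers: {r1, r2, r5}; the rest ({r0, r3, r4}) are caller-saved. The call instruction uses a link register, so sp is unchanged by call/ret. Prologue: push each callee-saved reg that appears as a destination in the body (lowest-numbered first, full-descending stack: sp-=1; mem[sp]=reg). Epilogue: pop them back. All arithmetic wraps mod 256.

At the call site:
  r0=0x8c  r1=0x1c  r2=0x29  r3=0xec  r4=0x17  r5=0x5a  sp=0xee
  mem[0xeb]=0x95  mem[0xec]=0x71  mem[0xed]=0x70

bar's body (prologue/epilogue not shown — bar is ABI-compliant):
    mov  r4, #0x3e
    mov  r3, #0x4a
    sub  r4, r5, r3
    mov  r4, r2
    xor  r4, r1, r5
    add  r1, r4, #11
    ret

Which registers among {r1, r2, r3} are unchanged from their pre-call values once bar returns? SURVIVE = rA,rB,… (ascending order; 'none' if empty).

SURVIVE = r1,r2

prologue: push r1 → mem[0xed]=0x1c, sp=0xed
body[0] mov  r4, #0x3e → r4=0x3e
body[1] mov  r3, #0x4a → r3=0x4a
body[2] sub  r4, r5, r3 → r4=0x10
body[3] mov  r4, r2 → r4=0x29
body[4] xor  r4, r1, r5 → r4=0x46
body[5] add  r1, r4, #11 → r1=0x51
epilogue: pop r1=0x1c, sp=0xee
r1: callee-saved, written=True
r2: callee-saved, written=False
r3: caller-saved, written=True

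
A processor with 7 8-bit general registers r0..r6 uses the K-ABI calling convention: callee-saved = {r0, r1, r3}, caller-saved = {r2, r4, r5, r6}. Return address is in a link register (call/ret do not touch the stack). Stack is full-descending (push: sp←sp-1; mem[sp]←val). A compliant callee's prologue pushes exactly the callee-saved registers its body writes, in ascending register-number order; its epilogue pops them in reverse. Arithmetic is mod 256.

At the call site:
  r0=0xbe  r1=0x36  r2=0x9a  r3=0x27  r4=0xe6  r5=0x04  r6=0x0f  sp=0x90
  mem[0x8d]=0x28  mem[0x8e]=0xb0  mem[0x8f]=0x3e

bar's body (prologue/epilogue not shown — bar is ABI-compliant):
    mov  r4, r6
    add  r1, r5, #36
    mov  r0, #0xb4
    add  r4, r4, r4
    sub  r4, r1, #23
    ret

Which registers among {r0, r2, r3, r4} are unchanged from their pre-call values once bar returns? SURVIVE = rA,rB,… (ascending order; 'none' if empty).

prologue: push r0 → mem[0x8f]=0xbe, sp=0x8f
prologue: push r1 → mem[0x8e]=0x36, sp=0x8e
body[0] mov  r4, r6 → r4=0x0f
body[1] add  r1, r5, #36 → r1=0x28
body[2] mov  r0, #0xb4 → r0=0xb4
body[3] add  r4, r4, r4 → r4=0x1e
body[4] sub  r4, r1, #23 → r4=0x11
epilogue: pop r1=0x36, sp=0x8f
epilogue: pop r0=0xbe, sp=0x90
r0: callee-saved, written=True
r2: caller-saved, written=False
r3: callee-saved, written=False
r4: caller-saved, written=True

SURVIVE = r0,r2,r3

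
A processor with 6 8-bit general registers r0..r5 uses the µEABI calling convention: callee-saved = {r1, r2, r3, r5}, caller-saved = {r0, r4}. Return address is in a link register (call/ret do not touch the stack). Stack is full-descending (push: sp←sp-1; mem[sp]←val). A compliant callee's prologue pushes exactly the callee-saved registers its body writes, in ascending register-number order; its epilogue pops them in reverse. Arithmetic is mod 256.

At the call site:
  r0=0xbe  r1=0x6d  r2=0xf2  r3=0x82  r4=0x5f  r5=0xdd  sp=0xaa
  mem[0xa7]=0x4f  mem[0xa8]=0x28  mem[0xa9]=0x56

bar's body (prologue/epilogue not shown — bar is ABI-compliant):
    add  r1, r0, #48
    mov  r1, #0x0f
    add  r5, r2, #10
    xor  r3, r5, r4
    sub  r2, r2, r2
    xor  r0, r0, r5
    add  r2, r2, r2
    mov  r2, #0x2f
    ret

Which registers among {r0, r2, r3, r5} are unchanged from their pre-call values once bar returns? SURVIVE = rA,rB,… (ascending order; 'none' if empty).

prologue: push r1 → mem[0xa9]=0x6d, sp=0xa9
prologue: push r2 → mem[0xa8]=0xf2, sp=0xa8
prologue: push r3 → mem[0xa7]=0x82, sp=0xa7
prologue: push r5 → mem[0xa6]=0xdd, sp=0xa6
body[0] add  r1, r0, #48 → r1=0xee
body[1] mov  r1, #0x0f → r1=0x0f
body[2] add  r5, r2, #10 → r5=0xfc
body[3] xor  r3, r5, r4 → r3=0xa3
body[4] sub  r2, r2, r2 → r2=0x00
body[5] xor  r0, r0, r5 → r0=0x42
body[6] add  r2, r2, r2 → r2=0x00
body[7] mov  r2, #0x2f → r2=0x2f
epilogue: pop r5=0xdd, sp=0xa7
epilogue: pop r3=0x82, sp=0xa8
epilogue: pop r2=0xf2, sp=0xa9
epilogue: pop r1=0x6d, sp=0xaa
r0: caller-saved, written=True
r2: callee-saved, written=True
r3: callee-saved, written=True
r5: callee-saved, written=True

SURVIVE = r2,r3,r5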